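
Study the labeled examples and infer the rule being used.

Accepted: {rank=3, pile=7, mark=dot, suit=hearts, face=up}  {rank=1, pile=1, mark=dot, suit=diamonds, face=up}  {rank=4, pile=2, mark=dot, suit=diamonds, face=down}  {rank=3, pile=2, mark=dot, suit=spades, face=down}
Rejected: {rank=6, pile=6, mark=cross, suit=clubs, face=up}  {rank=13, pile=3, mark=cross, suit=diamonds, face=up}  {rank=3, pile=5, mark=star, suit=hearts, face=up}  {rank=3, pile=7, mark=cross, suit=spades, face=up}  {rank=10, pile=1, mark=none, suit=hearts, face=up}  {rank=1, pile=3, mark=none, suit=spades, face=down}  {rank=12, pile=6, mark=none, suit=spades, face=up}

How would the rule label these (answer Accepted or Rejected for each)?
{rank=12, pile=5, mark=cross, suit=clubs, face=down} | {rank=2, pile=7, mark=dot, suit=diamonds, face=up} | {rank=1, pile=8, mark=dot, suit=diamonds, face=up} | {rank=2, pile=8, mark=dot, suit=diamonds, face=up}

Rejected, Accepted, Accepted, Accepted

Every 'Accepted' example satisfies: mark is dot. None of the 'Rejected' examples do.
Rejected: {rank=12, pile=5, mark=cross, suit=clubs, face=down}, since mark is cross.
Accepted: {rank=2, pile=7, mark=dot, suit=diamonds, face=up}, since mark is dot.
Accepted: {rank=1, pile=8, mark=dot, suit=diamonds, face=up}, since mark is dot.
Accepted: {rank=2, pile=8, mark=dot, suit=diamonds, face=up}, since mark is dot.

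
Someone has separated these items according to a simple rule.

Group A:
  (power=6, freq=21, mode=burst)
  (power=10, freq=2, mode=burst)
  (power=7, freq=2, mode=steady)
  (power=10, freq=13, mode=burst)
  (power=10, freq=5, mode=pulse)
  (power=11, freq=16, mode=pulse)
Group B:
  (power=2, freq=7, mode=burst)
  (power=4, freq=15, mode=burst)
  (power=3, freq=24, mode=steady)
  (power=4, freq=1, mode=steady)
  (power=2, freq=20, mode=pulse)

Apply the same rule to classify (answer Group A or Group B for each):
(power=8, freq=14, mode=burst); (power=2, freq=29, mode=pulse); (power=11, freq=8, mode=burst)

Group A, Group B, Group A

All 'Group A' examples share one property — power ≥ 6 — and every 'Group B' example lacks it.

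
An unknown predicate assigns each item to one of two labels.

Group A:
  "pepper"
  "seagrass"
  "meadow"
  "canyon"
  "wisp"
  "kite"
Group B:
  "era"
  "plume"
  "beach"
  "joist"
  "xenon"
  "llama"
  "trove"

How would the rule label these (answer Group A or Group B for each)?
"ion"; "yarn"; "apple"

One predicate separates the groups cleanly: even length.
"ion": Group B (length 3). "yarn": Group A (length 4). "apple": Group B (length 5).

Group B, Group A, Group B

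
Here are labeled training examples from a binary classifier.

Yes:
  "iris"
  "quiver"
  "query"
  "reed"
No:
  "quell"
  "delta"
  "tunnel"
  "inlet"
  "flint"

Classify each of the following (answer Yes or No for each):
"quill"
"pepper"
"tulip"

The simplest hypothesis consistent with all the labels is: contains 'r'.
No: "quill", since no 'r'. Yes: "pepper", since has 'r'. No: "tulip", since no 'r'.

No, Yes, No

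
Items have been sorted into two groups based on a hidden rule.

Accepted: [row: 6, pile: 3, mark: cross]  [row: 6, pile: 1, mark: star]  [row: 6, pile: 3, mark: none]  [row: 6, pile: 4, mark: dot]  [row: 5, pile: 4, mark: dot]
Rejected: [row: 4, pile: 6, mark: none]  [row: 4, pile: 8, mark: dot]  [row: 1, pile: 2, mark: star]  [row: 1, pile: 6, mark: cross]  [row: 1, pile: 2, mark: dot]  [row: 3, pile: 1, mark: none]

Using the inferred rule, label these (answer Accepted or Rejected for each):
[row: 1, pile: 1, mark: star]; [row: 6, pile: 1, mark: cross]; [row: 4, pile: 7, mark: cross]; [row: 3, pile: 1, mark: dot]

Rejected, Accepted, Rejected, Rejected

The pattern is that an item is 'Accepted' exactly when: row ≥ 5.
[row: 1, pile: 1, mark: star]: row = 1, fails the rule → Rejected. [row: 6, pile: 1, mark: cross]: row = 6, meets the rule → Accepted. [row: 4, pile: 7, mark: cross]: row = 4, fails the rule → Rejected. [row: 3, pile: 1, mark: dot]: row = 3, fails the rule → Rejected.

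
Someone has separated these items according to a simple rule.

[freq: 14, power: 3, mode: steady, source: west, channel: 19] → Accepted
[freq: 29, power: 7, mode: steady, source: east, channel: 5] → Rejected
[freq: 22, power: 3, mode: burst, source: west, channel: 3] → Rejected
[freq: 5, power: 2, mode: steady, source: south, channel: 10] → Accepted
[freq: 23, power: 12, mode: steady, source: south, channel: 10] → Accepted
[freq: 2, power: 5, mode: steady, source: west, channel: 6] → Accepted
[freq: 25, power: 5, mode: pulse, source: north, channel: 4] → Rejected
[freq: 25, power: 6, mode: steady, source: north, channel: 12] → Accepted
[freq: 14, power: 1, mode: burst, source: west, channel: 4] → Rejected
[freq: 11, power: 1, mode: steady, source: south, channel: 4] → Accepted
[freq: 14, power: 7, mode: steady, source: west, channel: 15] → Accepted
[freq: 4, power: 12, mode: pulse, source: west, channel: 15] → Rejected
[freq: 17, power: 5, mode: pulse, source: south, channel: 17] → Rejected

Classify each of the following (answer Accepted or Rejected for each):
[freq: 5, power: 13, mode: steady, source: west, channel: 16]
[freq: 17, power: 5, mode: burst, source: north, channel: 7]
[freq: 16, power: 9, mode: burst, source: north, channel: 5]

Accepted, Rejected, Rejected

'Accepted' ⟺ mode is steady AND freq ≤ 25.
[freq: 5, power: 13, mode: steady, source: west, channel: 16] → mode is steady, freq = 5 → Accepted.
[freq: 17, power: 5, mode: burst, source: north, channel: 7] → mode is burst, freq = 17 → Rejected.
[freq: 16, power: 9, mode: burst, source: north, channel: 5] → mode is burst, freq = 16 → Rejected.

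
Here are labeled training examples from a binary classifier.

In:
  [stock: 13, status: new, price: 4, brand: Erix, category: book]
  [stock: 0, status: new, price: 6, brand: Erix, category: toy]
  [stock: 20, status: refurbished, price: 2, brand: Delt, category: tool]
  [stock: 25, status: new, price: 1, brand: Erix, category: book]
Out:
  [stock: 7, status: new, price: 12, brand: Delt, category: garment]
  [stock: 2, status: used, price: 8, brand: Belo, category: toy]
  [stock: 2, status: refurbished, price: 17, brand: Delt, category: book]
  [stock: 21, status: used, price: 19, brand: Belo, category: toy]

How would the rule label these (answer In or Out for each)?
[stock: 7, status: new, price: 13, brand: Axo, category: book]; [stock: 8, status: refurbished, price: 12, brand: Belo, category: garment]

The distinguishing property — price ≤ 6 — holds for all the 'In' cases and none of the 'Out' cases.
[stock: 7, status: new, price: 13, brand: Axo, category: book] → price = 13 → Out.
[stock: 8, status: refurbished, price: 12, brand: Belo, category: garment] → price = 12 → Out.

Out, Out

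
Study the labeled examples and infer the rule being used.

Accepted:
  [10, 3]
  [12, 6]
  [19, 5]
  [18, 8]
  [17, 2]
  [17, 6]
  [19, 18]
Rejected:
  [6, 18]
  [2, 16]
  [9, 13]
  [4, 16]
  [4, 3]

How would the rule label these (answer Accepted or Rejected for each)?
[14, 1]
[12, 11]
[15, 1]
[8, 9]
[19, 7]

Accepted, Accepted, Accepted, Rejected, Accepted

A rule that fits every label: first ≥ 10 — true of each 'Accepted' example, false of each 'Rejected' one.
[14, 1]: Accepted (first 14).
[12, 11]: Accepted (first 12).
[15, 1]: Accepted (first 15).
[8, 9]: Rejected (first 8).
[19, 7]: Accepted (first 19).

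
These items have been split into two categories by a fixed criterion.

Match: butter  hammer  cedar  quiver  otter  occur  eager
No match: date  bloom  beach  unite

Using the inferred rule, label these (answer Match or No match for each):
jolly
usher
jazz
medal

Every 'Match' example satisfies: contains 'r'. None of the 'No match' examples do.
No match: jolly, since no 'r'.
Match: usher, since has 'r'.
No match: jazz, since no 'r'.
No match: medal, since no 'r'.

No match, Match, No match, No match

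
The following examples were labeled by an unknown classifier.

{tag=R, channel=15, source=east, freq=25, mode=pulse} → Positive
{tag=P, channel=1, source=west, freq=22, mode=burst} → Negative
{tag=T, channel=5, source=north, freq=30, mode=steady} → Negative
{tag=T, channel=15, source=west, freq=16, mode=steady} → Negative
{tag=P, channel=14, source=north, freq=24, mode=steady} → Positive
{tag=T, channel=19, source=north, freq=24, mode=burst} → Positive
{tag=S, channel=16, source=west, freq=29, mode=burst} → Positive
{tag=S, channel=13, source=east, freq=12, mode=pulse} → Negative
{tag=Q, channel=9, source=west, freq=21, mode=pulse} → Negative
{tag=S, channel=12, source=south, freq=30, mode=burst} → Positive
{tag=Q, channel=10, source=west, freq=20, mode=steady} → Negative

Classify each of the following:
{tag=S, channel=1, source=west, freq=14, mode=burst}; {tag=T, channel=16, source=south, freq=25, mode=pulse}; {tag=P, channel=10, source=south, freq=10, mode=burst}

Negative, Positive, Negative

'Positive' ⟺ channel ≥ 9 AND freq ≥ 22.
Negative: {tag=S, channel=1, source=west, freq=14, mode=burst}, since channel = 1, freq = 14.
Positive: {tag=T, channel=16, source=south, freq=25, mode=pulse}, since channel = 16, freq = 25.
Negative: {tag=P, channel=10, source=south, freq=10, mode=burst}, since channel = 10, freq = 10.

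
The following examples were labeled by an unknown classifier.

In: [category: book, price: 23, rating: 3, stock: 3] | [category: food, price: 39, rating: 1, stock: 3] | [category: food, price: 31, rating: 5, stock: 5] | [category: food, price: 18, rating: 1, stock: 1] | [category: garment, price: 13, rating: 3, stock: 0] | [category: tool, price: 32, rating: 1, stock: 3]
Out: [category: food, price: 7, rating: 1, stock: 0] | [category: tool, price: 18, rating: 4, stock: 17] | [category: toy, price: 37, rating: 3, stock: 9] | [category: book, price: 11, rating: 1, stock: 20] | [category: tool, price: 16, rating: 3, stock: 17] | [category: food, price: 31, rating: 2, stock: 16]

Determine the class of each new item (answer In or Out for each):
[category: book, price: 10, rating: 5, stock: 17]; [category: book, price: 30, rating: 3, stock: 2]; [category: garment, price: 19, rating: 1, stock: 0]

Out, In, In

Every 'In' example satisfies: stock ≤ 5 AND price ≥ 11. None of the 'Out' examples do.
Out: [category: book, price: 10, rating: 5, stock: 17], since stock = 17, price = 10. In: [category: book, price: 30, rating: 3, stock: 2], since stock = 2, price = 30. In: [category: garment, price: 19, rating: 1, stock: 0], since stock = 0, price = 19.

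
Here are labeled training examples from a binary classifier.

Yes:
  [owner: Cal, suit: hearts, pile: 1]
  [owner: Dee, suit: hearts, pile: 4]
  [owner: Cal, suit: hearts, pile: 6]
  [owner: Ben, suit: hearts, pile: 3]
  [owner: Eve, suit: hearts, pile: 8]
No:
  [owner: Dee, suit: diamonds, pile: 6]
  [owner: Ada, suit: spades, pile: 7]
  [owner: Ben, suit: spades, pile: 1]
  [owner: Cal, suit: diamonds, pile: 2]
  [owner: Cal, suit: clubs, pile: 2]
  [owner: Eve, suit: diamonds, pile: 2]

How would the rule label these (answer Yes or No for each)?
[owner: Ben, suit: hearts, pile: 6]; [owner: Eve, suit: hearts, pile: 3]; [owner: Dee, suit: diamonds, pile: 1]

Yes, Yes, No

The pattern is that an item is 'Yes' exactly when: suit is hearts.
[owner: Ben, suit: hearts, pile: 6] — suit is hearts, hence Yes.
[owner: Eve, suit: hearts, pile: 3] — suit is hearts, hence Yes.
[owner: Dee, suit: diamonds, pile: 1] — suit is diamonds, hence No.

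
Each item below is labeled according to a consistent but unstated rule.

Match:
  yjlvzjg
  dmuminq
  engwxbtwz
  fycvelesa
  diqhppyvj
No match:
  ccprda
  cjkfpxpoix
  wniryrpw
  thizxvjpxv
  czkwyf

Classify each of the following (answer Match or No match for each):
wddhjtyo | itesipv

Checking candidate rules against both groups, what survives is: odd length.
wddhjtyo: length 8 — doesn't qualify, so No match. itesipv: length 7 — satisfies this, so Match.

No match, Match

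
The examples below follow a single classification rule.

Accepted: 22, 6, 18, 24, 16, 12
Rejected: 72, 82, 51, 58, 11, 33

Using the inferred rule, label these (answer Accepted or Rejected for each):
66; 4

Rejected, Accepted

One predicate separates the groups cleanly: even AND at most 24.
66 → 66 is even, 66 > 24 → Rejected. 4 → 4 is even, 4 ≤ 24 → Accepted.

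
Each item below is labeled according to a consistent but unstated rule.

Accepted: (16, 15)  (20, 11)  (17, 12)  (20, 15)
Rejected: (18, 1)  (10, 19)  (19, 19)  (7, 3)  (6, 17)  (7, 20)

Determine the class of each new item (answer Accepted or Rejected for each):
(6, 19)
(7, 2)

The common property of the 'Accepted' items is: first > second AND sum ≥ 23. No 'Rejected' item has it.
(6, 19): 6 < 19, 6+19 = 25, fails the rule → Rejected. (7, 2): 7 > 2, 7+2 = 9, fails the rule → Rejected.

Rejected, Rejected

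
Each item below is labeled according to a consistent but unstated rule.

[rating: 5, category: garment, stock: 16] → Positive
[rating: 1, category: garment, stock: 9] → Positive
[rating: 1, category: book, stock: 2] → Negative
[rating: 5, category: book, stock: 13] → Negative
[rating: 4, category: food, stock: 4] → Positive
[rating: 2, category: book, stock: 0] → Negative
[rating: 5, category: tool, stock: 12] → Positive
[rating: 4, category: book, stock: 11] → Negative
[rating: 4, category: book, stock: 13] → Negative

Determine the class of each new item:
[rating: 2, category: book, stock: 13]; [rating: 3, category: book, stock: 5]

Negative, Negative

Every 'Positive' example satisfies: category is not book. None of the 'Negative' examples do.
[rating: 2, category: book, stock: 13] → category is book → Negative. [rating: 3, category: book, stock: 5] → category is book → Negative.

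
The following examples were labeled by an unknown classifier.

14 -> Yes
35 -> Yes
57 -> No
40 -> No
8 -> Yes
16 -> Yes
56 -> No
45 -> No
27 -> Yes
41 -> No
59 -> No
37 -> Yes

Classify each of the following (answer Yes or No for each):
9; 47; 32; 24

Yes, No, Yes, Yes

A rule that fits every label: at most 37 — true of each 'Yes' example, false of each 'No' one.
9: Yes (9 ≤ 37).
47: No (47 > 37).
32: Yes (32 ≤ 37).
24: Yes (24 ≤ 37).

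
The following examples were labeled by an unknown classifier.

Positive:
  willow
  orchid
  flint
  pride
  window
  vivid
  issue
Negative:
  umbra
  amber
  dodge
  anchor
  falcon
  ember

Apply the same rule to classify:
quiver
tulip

Looking at the examples, the only property every 'Positive' case has and every 'Negative' case lacks is: contains 'i'.

Positive, Positive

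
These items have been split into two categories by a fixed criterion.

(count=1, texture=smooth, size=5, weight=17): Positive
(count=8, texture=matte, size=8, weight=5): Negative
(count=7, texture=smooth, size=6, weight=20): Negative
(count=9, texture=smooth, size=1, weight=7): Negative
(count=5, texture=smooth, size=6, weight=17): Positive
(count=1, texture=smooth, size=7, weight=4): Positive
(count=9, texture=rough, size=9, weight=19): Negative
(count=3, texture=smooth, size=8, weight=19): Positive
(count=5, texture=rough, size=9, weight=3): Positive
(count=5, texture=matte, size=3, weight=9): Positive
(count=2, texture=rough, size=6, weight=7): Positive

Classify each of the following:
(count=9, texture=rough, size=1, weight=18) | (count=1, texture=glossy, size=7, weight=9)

Negative, Positive

The classifier is using: count ≤ 5.
(count=9, texture=rough, size=1, weight=18): count = 9, doesn't qualify → Negative.
(count=1, texture=glossy, size=7, weight=9): count = 1, checks out → Positive.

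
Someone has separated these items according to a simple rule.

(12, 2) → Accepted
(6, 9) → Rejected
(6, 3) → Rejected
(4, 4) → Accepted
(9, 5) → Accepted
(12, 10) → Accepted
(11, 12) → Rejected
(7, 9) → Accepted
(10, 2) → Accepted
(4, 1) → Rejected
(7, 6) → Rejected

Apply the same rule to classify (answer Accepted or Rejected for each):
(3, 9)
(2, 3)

'Accepted' ⟺ sum is even.
(3, 9) → 3+9 = 12 → Accepted.
(2, 3) → 2+3 = 5 → Rejected.

Accepted, Rejected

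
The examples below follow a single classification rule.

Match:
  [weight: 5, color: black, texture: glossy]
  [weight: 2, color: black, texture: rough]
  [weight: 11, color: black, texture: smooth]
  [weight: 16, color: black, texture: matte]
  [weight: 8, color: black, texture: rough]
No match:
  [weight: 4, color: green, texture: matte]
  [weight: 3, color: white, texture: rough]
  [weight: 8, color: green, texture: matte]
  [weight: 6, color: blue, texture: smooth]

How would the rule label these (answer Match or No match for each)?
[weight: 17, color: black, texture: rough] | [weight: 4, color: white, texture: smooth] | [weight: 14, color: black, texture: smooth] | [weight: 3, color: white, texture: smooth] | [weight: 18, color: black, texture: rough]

One predicate separates the groups cleanly: color is black.
[weight: 17, color: black, texture: rough]: Match (color is black).
[weight: 4, color: white, texture: smooth]: No match (color is white).
[weight: 14, color: black, texture: smooth]: Match (color is black).
[weight: 3, color: white, texture: smooth]: No match (color is white).
[weight: 18, color: black, texture: rough]: Match (color is black).

Match, No match, Match, No match, Match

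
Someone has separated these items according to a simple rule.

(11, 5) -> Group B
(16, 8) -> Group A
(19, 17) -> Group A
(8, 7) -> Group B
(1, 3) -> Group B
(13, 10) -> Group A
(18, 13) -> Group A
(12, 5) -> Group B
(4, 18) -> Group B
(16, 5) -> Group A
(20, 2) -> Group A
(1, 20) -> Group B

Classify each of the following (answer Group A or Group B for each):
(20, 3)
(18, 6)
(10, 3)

Group A, Group A, Group B

A rule that fits every label: first ≥ 13 — true of each 'Group A' example, false of each 'Group B' one.
(20, 3) → first 20 → Group A. (18, 6) → first 18 → Group A. (10, 3) → first 10 → Group B.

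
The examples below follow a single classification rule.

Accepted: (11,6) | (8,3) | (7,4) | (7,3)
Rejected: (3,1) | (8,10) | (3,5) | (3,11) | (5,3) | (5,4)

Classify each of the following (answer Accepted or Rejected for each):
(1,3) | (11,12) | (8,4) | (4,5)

Rejected, Rejected, Accepted, Rejected

The rule appears to be: first > second AND sum ≥ 10.
(1,3): 1 < 3, 1+3 = 4, doesn't match → Rejected. (11,12): 11 < 12, 11+12 = 23, doesn't match → Rejected. (8,4): 8 > 4, 8+4 = 12, satisfies this → Accepted. (4,5): 4 < 5, 4+5 = 9, doesn't match → Rejected.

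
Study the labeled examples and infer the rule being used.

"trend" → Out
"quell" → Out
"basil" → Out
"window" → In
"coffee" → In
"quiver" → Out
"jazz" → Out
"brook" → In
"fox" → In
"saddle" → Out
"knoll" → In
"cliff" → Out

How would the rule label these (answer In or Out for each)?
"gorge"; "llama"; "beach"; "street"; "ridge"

In, Out, Out, Out, Out

'In' ⟺ contains 'o'.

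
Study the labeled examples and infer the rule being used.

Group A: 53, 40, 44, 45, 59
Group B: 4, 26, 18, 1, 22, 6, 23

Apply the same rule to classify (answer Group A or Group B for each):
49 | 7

Group A, Group B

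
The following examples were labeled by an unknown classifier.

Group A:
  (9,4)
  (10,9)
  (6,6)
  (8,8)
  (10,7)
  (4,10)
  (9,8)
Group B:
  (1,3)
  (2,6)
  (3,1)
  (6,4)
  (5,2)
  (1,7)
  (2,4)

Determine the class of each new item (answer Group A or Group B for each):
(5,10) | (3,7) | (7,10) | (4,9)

Group A, Group B, Group A, Group A

A rule that fits every label: sum ≥ 12 — true of each 'Group A' example, false of each 'Group B' one.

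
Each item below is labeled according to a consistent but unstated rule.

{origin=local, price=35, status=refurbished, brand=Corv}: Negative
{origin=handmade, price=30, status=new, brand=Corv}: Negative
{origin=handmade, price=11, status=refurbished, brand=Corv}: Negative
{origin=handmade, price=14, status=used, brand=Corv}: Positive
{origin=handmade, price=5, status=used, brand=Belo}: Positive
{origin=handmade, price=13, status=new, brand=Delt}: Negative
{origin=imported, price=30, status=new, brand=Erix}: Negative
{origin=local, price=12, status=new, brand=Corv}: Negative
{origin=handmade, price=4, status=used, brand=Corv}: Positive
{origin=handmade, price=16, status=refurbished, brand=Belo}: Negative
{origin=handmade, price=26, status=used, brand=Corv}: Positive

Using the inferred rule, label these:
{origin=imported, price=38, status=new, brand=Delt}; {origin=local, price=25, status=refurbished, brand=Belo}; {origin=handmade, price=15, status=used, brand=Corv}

Negative, Negative, Positive

The distinguishing property — status is used — holds for all the 'Positive' cases and none of the 'Negative' cases.
{origin=imported, price=38, status=new, brand=Delt}: Negative (status is new). {origin=local, price=25, status=refurbished, brand=Belo}: Negative (status is refurbished). {origin=handmade, price=15, status=used, brand=Corv}: Positive (status is used).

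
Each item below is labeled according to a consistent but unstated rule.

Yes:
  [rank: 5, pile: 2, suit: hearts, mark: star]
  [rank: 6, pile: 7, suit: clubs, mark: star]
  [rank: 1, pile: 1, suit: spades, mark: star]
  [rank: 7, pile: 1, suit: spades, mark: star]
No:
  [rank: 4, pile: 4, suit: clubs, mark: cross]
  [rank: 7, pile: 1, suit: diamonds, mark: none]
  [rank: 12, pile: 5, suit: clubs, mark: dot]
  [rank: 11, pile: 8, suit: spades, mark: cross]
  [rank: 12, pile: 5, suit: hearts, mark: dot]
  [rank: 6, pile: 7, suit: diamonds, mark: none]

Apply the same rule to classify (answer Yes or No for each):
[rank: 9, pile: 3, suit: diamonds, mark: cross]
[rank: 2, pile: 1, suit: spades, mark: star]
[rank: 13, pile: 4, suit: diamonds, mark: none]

No, Yes, No

The rule appears to be: mark is star.
[rank: 9, pile: 3, suit: diamonds, mark: cross]: mark is cross, fails this test → No. [rank: 2, pile: 1, suit: spades, mark: star]: mark is star, passes → Yes. [rank: 13, pile: 4, suit: diamonds, mark: none]: mark is none, fails this test → No.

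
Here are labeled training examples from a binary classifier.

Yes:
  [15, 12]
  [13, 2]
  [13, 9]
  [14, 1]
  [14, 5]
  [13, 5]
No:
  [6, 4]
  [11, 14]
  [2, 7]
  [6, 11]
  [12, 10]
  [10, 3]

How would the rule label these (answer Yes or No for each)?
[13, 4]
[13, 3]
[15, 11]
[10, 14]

Yes, Yes, Yes, No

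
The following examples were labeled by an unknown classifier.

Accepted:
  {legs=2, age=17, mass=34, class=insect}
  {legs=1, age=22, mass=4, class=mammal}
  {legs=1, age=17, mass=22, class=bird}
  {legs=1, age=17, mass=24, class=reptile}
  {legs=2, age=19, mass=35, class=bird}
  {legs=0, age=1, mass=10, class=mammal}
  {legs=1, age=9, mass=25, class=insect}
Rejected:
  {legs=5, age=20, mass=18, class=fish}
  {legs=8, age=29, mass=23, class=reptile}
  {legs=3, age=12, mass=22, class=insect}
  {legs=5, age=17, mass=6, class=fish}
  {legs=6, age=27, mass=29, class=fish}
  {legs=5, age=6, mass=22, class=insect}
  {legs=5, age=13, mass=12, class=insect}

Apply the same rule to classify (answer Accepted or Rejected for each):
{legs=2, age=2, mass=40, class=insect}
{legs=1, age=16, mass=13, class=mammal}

Accepted, Accepted

Rule: legs ≤ 2. This holds for each 'Accepted' example and fails for each 'Rejected' one.
{legs=2, age=2, mass=40, class=insect} — legs = 2, hence Accepted. {legs=1, age=16, mass=13, class=mammal} — legs = 1, hence Accepted.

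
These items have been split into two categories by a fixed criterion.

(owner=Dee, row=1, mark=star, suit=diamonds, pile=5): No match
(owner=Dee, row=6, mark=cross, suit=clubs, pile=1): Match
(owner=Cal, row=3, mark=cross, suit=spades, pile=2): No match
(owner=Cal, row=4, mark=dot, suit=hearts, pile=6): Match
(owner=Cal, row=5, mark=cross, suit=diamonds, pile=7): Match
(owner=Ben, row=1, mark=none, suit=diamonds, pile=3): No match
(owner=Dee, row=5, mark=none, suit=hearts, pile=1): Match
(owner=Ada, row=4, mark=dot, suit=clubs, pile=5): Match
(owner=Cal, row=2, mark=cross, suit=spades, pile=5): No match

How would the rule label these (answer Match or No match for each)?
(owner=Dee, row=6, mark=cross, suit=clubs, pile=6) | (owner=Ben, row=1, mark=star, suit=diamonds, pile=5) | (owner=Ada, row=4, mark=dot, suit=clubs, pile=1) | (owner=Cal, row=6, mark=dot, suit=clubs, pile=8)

The classifier is using: row ≥ 4.
(owner=Dee, row=6, mark=cross, suit=clubs, pile=6): Match (row = 6). (owner=Ben, row=1, mark=star, suit=diamonds, pile=5): No match (row = 1). (owner=Ada, row=4, mark=dot, suit=clubs, pile=1): Match (row = 4). (owner=Cal, row=6, mark=dot, suit=clubs, pile=8): Match (row = 6).

Match, No match, Match, Match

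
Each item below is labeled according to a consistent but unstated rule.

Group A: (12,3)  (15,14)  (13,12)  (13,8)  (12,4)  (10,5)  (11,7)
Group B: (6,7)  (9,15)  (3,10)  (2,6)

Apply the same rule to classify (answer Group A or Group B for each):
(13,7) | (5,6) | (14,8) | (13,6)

Group A, Group B, Group A, Group A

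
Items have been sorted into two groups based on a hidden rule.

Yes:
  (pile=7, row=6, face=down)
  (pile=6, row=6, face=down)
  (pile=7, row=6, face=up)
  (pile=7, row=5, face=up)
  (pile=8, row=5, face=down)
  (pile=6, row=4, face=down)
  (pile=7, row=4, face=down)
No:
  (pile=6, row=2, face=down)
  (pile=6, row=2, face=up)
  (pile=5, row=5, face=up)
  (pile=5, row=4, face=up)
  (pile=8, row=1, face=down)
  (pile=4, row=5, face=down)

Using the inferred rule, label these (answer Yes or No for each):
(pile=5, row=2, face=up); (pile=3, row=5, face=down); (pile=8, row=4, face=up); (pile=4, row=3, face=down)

The simplest hypothesis consistent with all the labels is: pile ≥ 6 AND row ≥ 4.
(pile=5, row=2, face=up) — pile = 5, row = 2, hence No.
(pile=3, row=5, face=down) — pile = 3, row = 5, hence No.
(pile=8, row=4, face=up) — pile = 8, row = 4, hence Yes.
(pile=4, row=3, face=down) — pile = 4, row = 3, hence No.

No, No, Yes, No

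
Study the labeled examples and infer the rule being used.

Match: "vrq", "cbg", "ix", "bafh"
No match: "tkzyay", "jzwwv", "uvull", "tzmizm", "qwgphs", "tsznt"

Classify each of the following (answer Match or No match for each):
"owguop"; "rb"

No match, Match

The common property of the 'Match' items is: length ≤ 4. No 'No match' item has it.
"owguop": length 6, lacks this property → No match. "rb": length 2, has this property → Match.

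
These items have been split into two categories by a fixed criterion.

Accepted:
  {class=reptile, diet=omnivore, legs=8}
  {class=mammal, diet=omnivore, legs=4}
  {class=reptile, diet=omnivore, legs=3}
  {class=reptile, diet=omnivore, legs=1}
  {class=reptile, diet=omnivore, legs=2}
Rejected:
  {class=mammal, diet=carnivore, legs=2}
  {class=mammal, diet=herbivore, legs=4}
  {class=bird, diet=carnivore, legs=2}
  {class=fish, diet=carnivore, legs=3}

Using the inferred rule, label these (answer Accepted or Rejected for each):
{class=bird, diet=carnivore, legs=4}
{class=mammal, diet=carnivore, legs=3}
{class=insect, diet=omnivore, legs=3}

Looking at the examples, the only property every 'Accepted' case has and every 'Rejected' case lacks is: diet is omnivore.
{class=bird, diet=carnivore, legs=4} → diet is carnivore → Rejected. {class=mammal, diet=carnivore, legs=3} → diet is carnivore → Rejected. {class=insect, diet=omnivore, legs=3} → diet is omnivore → Accepted.

Rejected, Rejected, Accepted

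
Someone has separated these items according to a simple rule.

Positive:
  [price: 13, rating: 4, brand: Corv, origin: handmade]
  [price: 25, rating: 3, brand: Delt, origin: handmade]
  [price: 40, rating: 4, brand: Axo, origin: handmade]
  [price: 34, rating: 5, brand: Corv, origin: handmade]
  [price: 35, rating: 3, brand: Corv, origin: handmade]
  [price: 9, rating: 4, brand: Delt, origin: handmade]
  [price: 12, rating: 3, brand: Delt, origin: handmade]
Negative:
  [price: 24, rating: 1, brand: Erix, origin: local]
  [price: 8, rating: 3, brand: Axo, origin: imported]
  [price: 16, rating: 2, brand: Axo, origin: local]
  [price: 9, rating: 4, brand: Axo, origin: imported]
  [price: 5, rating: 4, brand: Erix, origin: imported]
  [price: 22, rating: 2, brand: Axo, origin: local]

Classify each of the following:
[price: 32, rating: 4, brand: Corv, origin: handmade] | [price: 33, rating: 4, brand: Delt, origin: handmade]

Positive, Positive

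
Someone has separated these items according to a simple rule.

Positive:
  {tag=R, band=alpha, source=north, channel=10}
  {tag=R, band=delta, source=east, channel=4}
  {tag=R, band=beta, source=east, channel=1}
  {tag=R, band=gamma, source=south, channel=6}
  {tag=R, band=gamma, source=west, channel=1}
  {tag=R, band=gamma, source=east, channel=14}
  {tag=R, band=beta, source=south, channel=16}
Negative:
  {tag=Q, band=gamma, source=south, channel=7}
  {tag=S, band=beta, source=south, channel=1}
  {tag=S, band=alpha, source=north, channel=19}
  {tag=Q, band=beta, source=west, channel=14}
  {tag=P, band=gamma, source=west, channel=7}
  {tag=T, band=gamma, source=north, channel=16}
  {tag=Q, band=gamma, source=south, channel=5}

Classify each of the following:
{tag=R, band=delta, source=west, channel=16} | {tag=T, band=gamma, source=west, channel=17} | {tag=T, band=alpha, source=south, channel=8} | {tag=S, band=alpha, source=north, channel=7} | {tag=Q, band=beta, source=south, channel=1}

Positive, Negative, Negative, Negative, Negative

The common property of the 'Positive' items is: tag is R. No 'Negative' item has it.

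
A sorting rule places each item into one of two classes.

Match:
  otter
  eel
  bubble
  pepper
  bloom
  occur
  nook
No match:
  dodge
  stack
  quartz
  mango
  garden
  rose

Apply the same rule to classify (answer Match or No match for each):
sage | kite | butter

The pattern is that an item is 'Match' exactly when: has a double letter.
sage → no doubled letter → No match.
kite → no doubled letter → No match.
butter → 'tt' doubled → Match.

No match, No match, Match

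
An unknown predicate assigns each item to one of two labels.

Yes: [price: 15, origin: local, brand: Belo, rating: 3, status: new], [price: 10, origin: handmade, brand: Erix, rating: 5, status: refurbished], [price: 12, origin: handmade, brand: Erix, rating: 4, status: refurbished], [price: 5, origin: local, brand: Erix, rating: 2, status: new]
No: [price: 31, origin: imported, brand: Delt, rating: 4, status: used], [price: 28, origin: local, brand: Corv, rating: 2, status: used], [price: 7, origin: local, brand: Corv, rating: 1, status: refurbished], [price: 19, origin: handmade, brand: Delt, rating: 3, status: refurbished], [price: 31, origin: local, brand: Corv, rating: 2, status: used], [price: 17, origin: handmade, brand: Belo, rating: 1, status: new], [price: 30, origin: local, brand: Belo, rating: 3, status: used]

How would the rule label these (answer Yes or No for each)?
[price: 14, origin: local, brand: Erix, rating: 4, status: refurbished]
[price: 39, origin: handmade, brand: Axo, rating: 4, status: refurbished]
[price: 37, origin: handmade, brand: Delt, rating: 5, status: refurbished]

The classifier is using: price ≤ 15 AND rating ≥ 2.
[price: 14, origin: local, brand: Erix, rating: 4, status: refurbished]: price = 14, rating = 4, matches → Yes.
[price: 39, origin: handmade, brand: Axo, rating: 4, status: refurbished]: price = 39, rating = 4, does not satisfy this → No.
[price: 37, origin: handmade, brand: Delt, rating: 5, status: refurbished]: price = 37, rating = 5, does not satisfy this → No.

Yes, No, No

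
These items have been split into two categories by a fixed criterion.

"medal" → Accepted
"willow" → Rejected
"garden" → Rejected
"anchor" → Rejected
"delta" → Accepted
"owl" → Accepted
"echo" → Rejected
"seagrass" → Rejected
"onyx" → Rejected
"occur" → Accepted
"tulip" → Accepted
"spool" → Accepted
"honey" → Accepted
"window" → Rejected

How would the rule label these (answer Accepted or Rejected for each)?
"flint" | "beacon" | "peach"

Accepted, Rejected, Accepted

The pattern is that an item is 'Accepted' exactly when: odd length.
"flint": length 5, meets the rule → Accepted.
"beacon": length 6, does not satisfy this → Rejected.
"peach": length 5, meets the rule → Accepted.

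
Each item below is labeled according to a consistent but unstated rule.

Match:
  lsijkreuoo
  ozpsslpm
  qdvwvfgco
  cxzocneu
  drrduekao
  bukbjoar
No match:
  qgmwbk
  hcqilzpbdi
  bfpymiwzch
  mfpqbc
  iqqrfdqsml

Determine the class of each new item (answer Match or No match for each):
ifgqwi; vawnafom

No match, Match

The rule appears to be: contains 'o'.
ifgqwi: no 'o' — does not fit, so No match.
vawnafom: has 'o' — satisfies this, so Match.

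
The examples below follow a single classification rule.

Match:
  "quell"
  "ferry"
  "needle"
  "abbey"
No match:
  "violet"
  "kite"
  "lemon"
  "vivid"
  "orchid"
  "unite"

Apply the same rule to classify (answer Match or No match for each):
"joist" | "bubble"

'Match' ⟺ has a double letter.
No match: "joist", since no doubled letter. Match: "bubble", since 'bb' doubled.

No match, Match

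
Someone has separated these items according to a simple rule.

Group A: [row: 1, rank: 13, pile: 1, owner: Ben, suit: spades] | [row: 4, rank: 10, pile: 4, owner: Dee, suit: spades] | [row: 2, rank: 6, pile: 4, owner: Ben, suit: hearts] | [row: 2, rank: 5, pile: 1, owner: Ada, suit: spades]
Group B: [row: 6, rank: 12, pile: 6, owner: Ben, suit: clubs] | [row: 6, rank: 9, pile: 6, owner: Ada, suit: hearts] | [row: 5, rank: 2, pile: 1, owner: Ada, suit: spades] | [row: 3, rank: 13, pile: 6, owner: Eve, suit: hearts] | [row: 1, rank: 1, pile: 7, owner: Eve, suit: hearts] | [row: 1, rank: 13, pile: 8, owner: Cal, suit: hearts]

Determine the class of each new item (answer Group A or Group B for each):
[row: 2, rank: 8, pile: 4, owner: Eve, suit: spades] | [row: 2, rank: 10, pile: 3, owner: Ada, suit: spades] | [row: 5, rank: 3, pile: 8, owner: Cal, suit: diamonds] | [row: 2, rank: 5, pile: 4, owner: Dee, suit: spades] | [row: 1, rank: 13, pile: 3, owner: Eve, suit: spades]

Every 'Group A' example satisfies: pile ≤ 4 AND row ≤ 4. None of the 'Group B' examples do.

Group A, Group A, Group B, Group A, Group A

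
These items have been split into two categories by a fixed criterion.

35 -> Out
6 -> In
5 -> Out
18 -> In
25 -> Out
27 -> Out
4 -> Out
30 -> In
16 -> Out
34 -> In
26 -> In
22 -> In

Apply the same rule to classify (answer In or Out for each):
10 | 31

Every 'In' example satisfies: ≡ 2 (mod 4). None of the 'Out' examples do.
10: 10 mod 4 = 2, satisfies this → In. 31: 31 mod 4 = 3, doesn't qualify → Out.

In, Out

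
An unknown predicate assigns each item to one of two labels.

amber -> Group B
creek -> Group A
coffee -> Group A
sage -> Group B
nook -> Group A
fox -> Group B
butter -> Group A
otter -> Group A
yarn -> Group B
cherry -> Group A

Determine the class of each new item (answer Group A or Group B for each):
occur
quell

All 'Group A' examples share one property — has a double letter — and every 'Group B' example lacks it.
occur — 'cc' doubled, hence Group A. quell — 'll' doubled, hence Group A.

Group A, Group A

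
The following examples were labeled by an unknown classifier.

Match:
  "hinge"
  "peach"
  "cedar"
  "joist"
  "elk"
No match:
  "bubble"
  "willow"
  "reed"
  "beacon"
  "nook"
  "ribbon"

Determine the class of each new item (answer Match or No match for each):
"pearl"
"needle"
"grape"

Match, No match, Match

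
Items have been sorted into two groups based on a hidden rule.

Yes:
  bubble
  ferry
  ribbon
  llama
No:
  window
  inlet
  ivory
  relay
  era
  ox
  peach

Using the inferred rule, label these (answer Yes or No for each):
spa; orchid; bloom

No, No, Yes

Every 'Yes' example satisfies: has a double letter. None of the 'No' examples do.
spa → no doubled letter → No. orchid → no doubled letter → No. bloom → 'oo' doubled → Yes.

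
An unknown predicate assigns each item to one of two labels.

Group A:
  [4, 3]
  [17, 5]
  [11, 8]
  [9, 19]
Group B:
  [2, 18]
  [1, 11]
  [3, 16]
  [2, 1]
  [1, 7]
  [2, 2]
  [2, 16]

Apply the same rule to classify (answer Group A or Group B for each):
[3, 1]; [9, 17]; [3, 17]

Group B, Group A, Group B

The simplest hypothesis consistent with all the labels is: first ≥ 4.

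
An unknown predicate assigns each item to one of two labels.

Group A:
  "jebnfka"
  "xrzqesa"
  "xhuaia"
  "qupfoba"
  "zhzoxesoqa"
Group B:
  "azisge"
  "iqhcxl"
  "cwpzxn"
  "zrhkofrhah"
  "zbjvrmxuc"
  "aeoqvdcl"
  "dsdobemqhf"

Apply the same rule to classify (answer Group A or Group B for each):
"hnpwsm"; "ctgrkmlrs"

The common property of the 'Group A' items is: ends with 'a'. No 'Group B' item has it.

Group B, Group B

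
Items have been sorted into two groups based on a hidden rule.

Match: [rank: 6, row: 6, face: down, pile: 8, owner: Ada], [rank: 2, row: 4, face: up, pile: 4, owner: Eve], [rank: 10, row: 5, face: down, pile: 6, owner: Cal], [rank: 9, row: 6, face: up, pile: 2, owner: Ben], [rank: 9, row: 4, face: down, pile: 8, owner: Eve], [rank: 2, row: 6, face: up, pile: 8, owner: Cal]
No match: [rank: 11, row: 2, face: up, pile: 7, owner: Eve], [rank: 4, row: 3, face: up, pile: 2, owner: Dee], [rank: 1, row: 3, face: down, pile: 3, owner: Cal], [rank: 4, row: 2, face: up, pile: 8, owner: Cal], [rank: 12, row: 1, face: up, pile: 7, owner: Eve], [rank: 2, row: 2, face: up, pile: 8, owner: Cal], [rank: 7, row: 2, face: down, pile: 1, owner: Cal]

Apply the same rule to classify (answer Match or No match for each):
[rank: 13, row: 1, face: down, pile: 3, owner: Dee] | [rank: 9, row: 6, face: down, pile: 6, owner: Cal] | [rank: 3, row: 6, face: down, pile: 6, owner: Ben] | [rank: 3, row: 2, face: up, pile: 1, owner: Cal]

No match, Match, Match, No match

Every 'Match' example satisfies: row ≥ 4. None of the 'No match' examples do.
[rank: 13, row: 1, face: down, pile: 3, owner: Dee]: row = 1, does not pass → No match.
[rank: 9, row: 6, face: down, pile: 6, owner: Cal]: row = 6, passes → Match.
[rank: 3, row: 6, face: down, pile: 6, owner: Ben]: row = 6, passes → Match.
[rank: 3, row: 2, face: up, pile: 1, owner: Cal]: row = 2, does not pass → No match.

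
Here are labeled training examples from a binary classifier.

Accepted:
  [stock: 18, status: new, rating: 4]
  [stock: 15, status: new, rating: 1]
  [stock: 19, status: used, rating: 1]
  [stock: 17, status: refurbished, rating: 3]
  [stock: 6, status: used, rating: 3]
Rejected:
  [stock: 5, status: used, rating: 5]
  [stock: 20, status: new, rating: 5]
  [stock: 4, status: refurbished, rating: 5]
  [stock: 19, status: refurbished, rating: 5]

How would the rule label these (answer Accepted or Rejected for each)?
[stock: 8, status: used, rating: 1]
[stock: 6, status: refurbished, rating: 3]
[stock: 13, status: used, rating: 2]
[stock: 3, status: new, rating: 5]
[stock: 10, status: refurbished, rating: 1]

Accepted, Accepted, Accepted, Rejected, Accepted

'Accepted' ⟺ rating ≤ 4.
[stock: 8, status: used, rating: 1]: Accepted (rating = 1).
[stock: 6, status: refurbished, rating: 3]: Accepted (rating = 3).
[stock: 13, status: used, rating: 2]: Accepted (rating = 2).
[stock: 3, status: new, rating: 5]: Rejected (rating = 5).
[stock: 10, status: refurbished, rating: 1]: Accepted (rating = 1).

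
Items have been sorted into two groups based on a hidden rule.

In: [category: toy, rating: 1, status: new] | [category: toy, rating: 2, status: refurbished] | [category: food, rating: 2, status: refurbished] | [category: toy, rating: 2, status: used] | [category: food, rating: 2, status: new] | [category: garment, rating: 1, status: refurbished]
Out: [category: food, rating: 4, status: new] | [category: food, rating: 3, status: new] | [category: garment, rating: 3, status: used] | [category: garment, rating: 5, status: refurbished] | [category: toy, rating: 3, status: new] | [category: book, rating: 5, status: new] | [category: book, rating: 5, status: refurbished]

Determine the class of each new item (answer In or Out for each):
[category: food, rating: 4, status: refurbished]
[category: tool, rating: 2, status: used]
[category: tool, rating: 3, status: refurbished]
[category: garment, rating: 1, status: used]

Out, In, Out, In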